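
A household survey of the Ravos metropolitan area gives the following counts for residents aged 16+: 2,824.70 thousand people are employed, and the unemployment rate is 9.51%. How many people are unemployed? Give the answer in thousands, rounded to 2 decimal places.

Let U be the number unemployed. The labor force is E + U, and U/(E+U) = 0.0951.
So U = 0.0951 × 2,824.70 / (1 − 0.0951) = 268.6290 / 0.9049 ≈ 296.86 thousand.

About 296.86 thousand are unemployed.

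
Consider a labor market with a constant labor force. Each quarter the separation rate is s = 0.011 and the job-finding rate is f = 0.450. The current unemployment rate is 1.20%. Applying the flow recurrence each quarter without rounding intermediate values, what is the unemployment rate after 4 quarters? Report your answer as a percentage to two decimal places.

Unemployment rate after four quarters ≈ 2.29%.

With a fixed labor force, u_{t+1} = u_t + s·(1−u_t) − f·u_t = u_t·(1−s−f) + s.
Here 1−s−f = 0.539 and s = 0.011.
u_1 = 0.012000 × 0.539 + 0.011 = 0.017468.
u_2 = 0.017468 × 0.539 + 0.011 = 0.020415.
u_3 = 0.020415 × 0.539 + 0.011 = 0.022004.
u_4 = 0.022004 × 0.539 + 0.011 = 0.022860.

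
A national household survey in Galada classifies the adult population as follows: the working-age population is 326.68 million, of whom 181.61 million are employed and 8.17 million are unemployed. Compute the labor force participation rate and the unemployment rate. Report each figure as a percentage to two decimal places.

Labor force participation rate ≈ 58.09%; unemployment rate ≈ 4.30%.

Labor force = employed + unemployed = 181.61 + 8.17 = 189.78 million.
Unemployment rate = 8.17 / 189.78 = 4.30%.
Labor force participation rate = 189.78 / 326.68 = 58.09%.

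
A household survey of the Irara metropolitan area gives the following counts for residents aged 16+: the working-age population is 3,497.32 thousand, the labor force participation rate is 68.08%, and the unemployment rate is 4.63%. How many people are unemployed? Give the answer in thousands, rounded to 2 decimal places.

About 110.24 thousand are unemployed.

Labor force = 0.6808 × 3,497.32 = 2,380.98 thousand.
Unemployed = 0.0463 × 2,380.98 ≈ 110.24 thousand.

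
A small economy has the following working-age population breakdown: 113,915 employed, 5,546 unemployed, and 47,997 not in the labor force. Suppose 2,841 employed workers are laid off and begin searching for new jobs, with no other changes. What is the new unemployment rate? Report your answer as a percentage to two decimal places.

New unemployment rate ≈ 7.02%.

Initially, labor force = 113,915 + 5,546 = 119,461, so u = 5,546/119,461 = 4.64%.
After the change, employed falls and unemployed rises by 2,841; labor force unchanged → E = 111,074, U = 8,387, labor force = 119,461.
New unemployment rate = 8,387 / 119,461 = 7.02%.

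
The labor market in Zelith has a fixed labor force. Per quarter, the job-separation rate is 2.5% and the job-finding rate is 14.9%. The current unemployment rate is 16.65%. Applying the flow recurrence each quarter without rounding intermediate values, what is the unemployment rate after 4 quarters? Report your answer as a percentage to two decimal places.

With a fixed labor force, u_{t+1} = u_t + s·(1−u_t) − f·u_t = u_t·(1−s−f) + s.
Here 1−s−f = 0.826 and s = 0.025.
u_1 = 0.166500 × 0.826 + 0.025 = 0.162529.
u_2 = 0.162529 × 0.826 + 0.025 = 0.159249.
u_3 = 0.159249 × 0.826 + 0.025 = 0.156540.
u_4 = 0.156540 × 0.826 + 0.025 = 0.154302.

Unemployment rate after four quarters ≈ 15.43%.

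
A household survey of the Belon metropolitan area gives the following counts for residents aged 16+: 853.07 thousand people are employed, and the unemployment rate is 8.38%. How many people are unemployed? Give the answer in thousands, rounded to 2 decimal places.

About 78.03 thousand are unemployed.

Let U be the number unemployed. The labor force is E + U, and U/(E+U) = 0.0838.
So U = 0.0838 × 853.07 / (1 − 0.0838) = 71.4873 / 0.9162 ≈ 78.03 thousand.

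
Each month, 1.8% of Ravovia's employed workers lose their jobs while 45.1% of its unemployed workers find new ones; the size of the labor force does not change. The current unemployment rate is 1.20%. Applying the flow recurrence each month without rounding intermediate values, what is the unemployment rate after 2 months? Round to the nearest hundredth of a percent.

Unemployment rate after two months ≈ 3.09%.

With a fixed labor force, u_{t+1} = u_t + s·(1−u_t) − f·u_t = u_t·(1−s−f) + s.
Here 1−s−f = 0.531 and s = 0.018.
u_1 = 0.012000 × 0.531 + 0.018 = 0.024372.
u_2 = 0.024372 × 0.531 + 0.018 = 0.030942.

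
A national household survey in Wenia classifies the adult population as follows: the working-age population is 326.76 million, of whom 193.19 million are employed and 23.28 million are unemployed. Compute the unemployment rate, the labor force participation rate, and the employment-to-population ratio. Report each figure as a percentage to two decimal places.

Labor force = employed + unemployed = 193.19 + 23.28 = 216.47 million.
Unemployment rate = 23.28 / 216.47 = 10.75%.
Labor force participation rate = 216.47 / 326.76 = 66.25%.
Employment-population ratio = 193.19 / 326.76 = 59.12%.

Unemployment rate ≈ 10.75%; labor force participation rate ≈ 66.25%; employment-population ratio ≈ 59.12%.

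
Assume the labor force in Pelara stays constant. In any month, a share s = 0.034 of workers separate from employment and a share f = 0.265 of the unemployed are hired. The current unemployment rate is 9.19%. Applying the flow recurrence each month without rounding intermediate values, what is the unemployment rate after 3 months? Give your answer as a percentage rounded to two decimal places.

Unemployment rate after three months ≈ 10.62%.

With a fixed labor force, u_{t+1} = u_t + s·(1−u_t) − f·u_t = u_t·(1−s−f) + s.
Here 1−s−f = 0.701 and s = 0.034.
u_1 = 0.091900 × 0.701 + 0.034 = 0.098422.
u_2 = 0.098422 × 0.701 + 0.034 = 0.102994.
u_3 = 0.102994 × 0.701 + 0.034 = 0.106199.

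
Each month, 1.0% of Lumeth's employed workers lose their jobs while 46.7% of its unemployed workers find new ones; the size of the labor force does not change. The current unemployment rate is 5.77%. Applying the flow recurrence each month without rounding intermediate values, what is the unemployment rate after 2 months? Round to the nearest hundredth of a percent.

With a fixed labor force, u_{t+1} = u_t + s·(1−u_t) − f·u_t = u_t·(1−s−f) + s.
Here 1−s−f = 0.523 and s = 0.010.
u_1 = 0.057700 × 0.523 + 0.010 = 0.040177.
u_2 = 0.040177 × 0.523 + 0.010 = 0.031013.

Unemployment rate after two months ≈ 3.10%.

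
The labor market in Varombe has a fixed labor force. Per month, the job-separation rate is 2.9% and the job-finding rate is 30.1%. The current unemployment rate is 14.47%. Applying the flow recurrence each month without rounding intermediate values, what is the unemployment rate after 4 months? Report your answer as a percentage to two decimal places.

Unemployment rate after four months ≈ 9.93%.

With a fixed labor force, u_{t+1} = u_t + s·(1−u_t) − f·u_t = u_t·(1−s−f) + s.
Here 1−s−f = 0.670 and s = 0.029.
u_1 = 0.144700 × 0.670 + 0.029 = 0.125949.
u_2 = 0.125949 × 0.670 + 0.029 = 0.113386.
u_3 = 0.113386 × 0.670 + 0.029 = 0.104969.
u_4 = 0.104969 × 0.670 + 0.029 = 0.099329.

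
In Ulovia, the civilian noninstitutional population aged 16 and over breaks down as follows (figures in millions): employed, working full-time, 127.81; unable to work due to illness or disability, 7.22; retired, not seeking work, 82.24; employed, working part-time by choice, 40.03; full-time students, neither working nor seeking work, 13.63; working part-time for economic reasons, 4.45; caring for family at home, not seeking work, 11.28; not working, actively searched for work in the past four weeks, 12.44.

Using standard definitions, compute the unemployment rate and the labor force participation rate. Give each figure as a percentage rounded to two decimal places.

Unemployment rate ≈ 6.73%; labor force participation rate ≈ 61.76%.

Employed = 127.81 + 40.03 + 4.45 = 172.29 million (anyone who worked, including part-time for economic reasons, counts as employed).
Unemployed = 12.44 million.
Labor force = 172.29 + 12.44 = 184.73 million.
Not in labor force = 7.22 + 82.24 + 13.63 + 11.28 = 114.37 million (those not working and not actively searching are outside the labor force).
Civilian working-age population = 184.73 + 114.37 = 299.10 million.
Unemployment rate = 12.44 / 184.73 = 6.73%.
Labor force participation rate = 184.73 / 299.10 = 61.76%.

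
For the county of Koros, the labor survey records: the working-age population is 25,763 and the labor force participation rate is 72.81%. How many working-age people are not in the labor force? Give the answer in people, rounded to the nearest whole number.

About 7,005 are not in the labor force.

Share not in the labor force = 1 − 0.7281 = 0.2719.
Not in labor force = 0.2719 × 25,763 ≈ 7,005.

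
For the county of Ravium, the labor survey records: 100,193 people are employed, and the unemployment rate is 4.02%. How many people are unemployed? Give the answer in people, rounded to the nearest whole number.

Let U be the number unemployed. The labor force is E + U, and U/(E+U) = 0.0402.
So U = 0.0402 × 100,193 / (1 − 0.0402) = 4027.76 / 0.9598 ≈ 4,196.

About 4,196 are unemployed.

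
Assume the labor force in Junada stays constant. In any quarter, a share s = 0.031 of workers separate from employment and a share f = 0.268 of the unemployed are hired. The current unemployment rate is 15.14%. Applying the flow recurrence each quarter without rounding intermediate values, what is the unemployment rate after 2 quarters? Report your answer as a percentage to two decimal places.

Unemployment rate after two quarters ≈ 12.71%.

With a fixed labor force, u_{t+1} = u_t + s·(1−u_t) − f·u_t = u_t·(1−s−f) + s.
Here 1−s−f = 0.701 and s = 0.031.
u_1 = 0.151400 × 0.701 + 0.031 = 0.137131.
u_2 = 0.137131 × 0.701 + 0.031 = 0.127129.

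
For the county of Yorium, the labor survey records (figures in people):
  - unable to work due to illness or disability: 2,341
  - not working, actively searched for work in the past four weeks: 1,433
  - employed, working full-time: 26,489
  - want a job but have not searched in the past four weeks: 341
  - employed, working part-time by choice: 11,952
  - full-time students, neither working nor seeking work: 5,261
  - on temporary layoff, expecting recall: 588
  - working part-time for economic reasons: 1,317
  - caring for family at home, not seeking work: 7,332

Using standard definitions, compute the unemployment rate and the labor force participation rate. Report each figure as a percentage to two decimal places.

Employed = 26,489 + 11,952 + 1,317 = 39,758 (anyone who worked, including part-time for economic reasons, counts as employed).
Unemployed = 1,433 + 588 = 2,021 (jobless and actively searching, or on temporary layoff).
Labor force = 39,758 + 2,021 = 41,779.
Not in labor force = 2,341 + 341 + 5,261 + 7,332 = 15,275 (those not working and not actively searching are outside the labor force — including those who want a job but have given up searching).
Civilian working-age population = 41,779 + 15,275 = 57,054.
Unemployment rate = 2,021 / 41,779 = 4.84%.
Labor force participation rate = 41,779 / 57,054 = 73.23%.

Unemployment rate ≈ 4.84%; labor force participation rate ≈ 73.23%.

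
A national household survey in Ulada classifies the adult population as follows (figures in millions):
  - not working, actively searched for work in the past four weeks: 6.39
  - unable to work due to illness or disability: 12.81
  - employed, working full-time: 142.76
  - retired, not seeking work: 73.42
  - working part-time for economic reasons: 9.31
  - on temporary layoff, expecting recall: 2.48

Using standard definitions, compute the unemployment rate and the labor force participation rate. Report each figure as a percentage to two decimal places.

Employed = 142.76 + 9.31 = 152.07 million (anyone who worked, including part-time for economic reasons, counts as employed).
Unemployed = 6.39 + 2.48 = 8.87 million (jobless and actively searching, or on temporary layoff).
Labor force = 152.07 + 8.87 = 160.94 million.
Not in labor force = 12.81 + 73.42 = 86.23 million (those not working and not actively searching are outside the labor force).
Civilian working-age population = 160.94 + 86.23 = 247.17 million.
Unemployment rate = 8.87 / 160.94 = 5.51%.
Labor force participation rate = 160.94 / 247.17 = 65.11%.

Unemployment rate ≈ 5.51%; labor force participation rate ≈ 65.11%.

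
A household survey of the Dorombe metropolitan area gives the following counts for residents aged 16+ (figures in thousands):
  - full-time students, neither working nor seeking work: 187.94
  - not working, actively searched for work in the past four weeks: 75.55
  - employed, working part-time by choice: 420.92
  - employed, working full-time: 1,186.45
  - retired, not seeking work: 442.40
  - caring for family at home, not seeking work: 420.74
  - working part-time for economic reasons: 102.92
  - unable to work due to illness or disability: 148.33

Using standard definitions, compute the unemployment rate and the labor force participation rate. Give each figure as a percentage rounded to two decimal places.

Employed = 420.92 + 1,186.45 + 102.92 = 1,710.29 thousand (anyone who worked, including part-time for economic reasons, counts as employed).
Unemployed = 75.55 thousand.
Labor force = 1,710.29 + 75.55 = 1,785.84 thousand.
Not in labor force = 187.94 + 442.40 + 420.74 + 148.33 = 1,199.41 thousand (those not working and not actively searching are outside the labor force).
Civilian working-age population = 1,785.84 + 1,199.41 = 2,985.25 thousand.
Unemployment rate = 75.55 / 1,785.84 = 4.23%.
Labor force participation rate = 1,785.84 / 2,985.25 = 59.82%.

Unemployment rate ≈ 4.23%; labor force participation rate ≈ 59.82%.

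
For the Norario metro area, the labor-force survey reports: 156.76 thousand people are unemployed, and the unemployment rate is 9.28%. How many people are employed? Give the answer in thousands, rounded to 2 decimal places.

About 1,532.46 thousand are employed.

Labor force = U / u = 156.76 / 0.0928 ≈ 1,689.22 thousand.
Employed = labor force − unemployed = 1,689.22 − 156.76 = 1,532.46 thousand.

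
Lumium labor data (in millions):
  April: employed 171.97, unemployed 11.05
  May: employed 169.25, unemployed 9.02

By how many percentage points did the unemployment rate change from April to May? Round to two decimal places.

April: labor force = 171.97 + 11.05 = 183.02; u = 11.05/183.02 = 6.04%.
May: labor force = 169.25 + 9.02 = 178.27; u = 9.02/178.27 = 5.06%.
Change = 5.06% − 6.04% = −0.98 pp.

The unemployment rate changed by −0.98 percentage points.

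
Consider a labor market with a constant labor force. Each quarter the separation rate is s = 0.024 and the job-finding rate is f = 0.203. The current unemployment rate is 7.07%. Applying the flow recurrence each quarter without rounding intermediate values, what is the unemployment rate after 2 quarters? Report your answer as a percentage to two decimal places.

Unemployment rate after two quarters ≈ 8.48%.

With a fixed labor force, u_{t+1} = u_t + s·(1−u_t) − f·u_t = u_t·(1−s−f) + s.
Here 1−s−f = 0.773 and s = 0.024.
u_1 = 0.070700 × 0.773 + 0.024 = 0.078651.
u_2 = 0.078651 × 0.773 + 0.024 = 0.084797.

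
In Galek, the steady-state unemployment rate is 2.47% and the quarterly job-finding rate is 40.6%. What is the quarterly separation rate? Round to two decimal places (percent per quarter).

From u* = s/(s+f): s = u·f/(1−u).
s = 0.0247 × 40.6 / (1 − 0.0247) = 1.0028 / 0.9753 ≈ 1.03% per quarter.

Separation rate ≈ 1.03% per quarter.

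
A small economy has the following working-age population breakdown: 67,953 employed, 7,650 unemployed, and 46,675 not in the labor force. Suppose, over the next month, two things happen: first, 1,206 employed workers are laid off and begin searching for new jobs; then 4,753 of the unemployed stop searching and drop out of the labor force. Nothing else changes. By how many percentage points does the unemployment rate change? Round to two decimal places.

The unemployment rate changes by −4.33 percentage points.

Initially, labor force = 67,953 + 7,650 = 75,603, so u = 7,650/75,603 = 10.12%.
After the first change, employed falls and unemployed rises by 1,206; labor force unchanged → E = 66,747, U = 8,856, labor force = 75,603.
After the second change, unemployed and labor force both fall by 4,753 → E = 66,747, U = 4,103, labor force = 70,850.
New unemployment rate = 4,103 / 70,850 = 5.79%.
Change = 5.79% − 10.12% = −4.33 percentage points.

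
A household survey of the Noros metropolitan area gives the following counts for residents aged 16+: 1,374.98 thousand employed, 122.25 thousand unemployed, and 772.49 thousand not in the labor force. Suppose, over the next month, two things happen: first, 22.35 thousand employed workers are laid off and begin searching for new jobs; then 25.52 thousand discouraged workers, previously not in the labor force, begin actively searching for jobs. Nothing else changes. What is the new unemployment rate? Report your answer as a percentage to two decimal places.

New unemployment rate ≈ 11.17%.

Initially, labor force = 1,374.98 + 122.25 = 1,497.23 thousand, so u = 122.25/1,497.23 = 8.17%.
After the first change, employed falls and unemployed rises by 22.35; labor force unchanged → E = 1,352.63, U = 144.60, labor force = 1,497.23 thousand.
After the second change, unemployed and labor force both rise by 25.52 → E = 1,352.63, U = 170.12, labor force = 1,522.75 thousand.
New unemployment rate = 170.12 / 1,522.75 = 11.17%.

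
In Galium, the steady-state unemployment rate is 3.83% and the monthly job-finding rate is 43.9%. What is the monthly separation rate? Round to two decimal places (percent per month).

From u* = s/(s+f): s = u·f/(1−u).
s = 0.0383 × 43.9 / (1 − 0.0383) = 1.6814 / 0.9617 ≈ 1.75% per month.

Separation rate ≈ 1.75% per month.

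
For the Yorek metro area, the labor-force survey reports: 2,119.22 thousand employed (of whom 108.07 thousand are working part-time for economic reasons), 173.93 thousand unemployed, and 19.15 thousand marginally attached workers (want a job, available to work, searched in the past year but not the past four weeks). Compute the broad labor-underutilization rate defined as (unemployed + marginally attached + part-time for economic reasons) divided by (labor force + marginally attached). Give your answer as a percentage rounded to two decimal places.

Labor force = 2,119.22 + 173.93 = 2,293.15 thousand.
Numerator = 173.93 + 19.15 + 108.07 = 301.15 thousand.
Denominator = 2,293.15 + 19.15 = 2,312.30 thousand.
Broad rate = 301.15 / 2,312.30 = 13.02%.

Broad underutilization rate ≈ 13.02%.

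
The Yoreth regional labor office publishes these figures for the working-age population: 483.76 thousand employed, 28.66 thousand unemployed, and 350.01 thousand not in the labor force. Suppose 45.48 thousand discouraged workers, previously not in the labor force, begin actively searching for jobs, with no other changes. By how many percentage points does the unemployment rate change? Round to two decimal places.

Initially, labor force = 483.76 + 28.66 = 512.42 thousand, so u = 28.66/512.42 = 5.59%.
After the change, unemployed and labor force both rise by 45.48 → E = 483.76, U = 74.14, labor force = 557.90 thousand.
New unemployment rate = 74.14 / 557.90 = 13.29%.
Change = 13.29% − 5.59% = +7.70 percentage points.

The unemployment rate changes by +7.70 percentage points.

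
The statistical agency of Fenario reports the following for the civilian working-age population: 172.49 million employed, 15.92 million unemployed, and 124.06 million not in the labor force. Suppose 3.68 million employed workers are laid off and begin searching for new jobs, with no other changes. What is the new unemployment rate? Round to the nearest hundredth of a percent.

Initially, labor force = 172.49 + 15.92 = 188.41 million, so u = 15.92/188.41 = 8.45%.
After the change, employed falls and unemployed rises by 3.68; labor force unchanged → E = 168.81, U = 19.60, labor force = 188.41 million.
New unemployment rate = 19.60 / 188.41 = 10.40%.

New unemployment rate ≈ 10.40%.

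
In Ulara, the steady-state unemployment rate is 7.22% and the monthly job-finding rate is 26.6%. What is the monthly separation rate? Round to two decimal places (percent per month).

Separation rate ≈ 2.07% per month.

From u* = s/(s+f): s = u·f/(1−u).
s = 0.0722 × 26.6 / (1 − 0.0722) = 1.9205 / 0.9278 ≈ 2.07% per month.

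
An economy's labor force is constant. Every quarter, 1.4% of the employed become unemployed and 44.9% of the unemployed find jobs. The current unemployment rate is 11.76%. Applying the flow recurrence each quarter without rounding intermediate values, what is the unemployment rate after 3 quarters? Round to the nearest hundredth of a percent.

Unemployment rate after three quarters ≈ 4.38%.

With a fixed labor force, u_{t+1} = u_t + s·(1−u_t) − f·u_t = u_t·(1−s−f) + s.
Here 1−s−f = 0.537 and s = 0.014.
u_1 = 0.117600 × 0.537 + 0.014 = 0.077151.
u_2 = 0.077151 × 0.537 + 0.014 = 0.055430.
u_3 = 0.055430 × 0.537 + 0.014 = 0.043766.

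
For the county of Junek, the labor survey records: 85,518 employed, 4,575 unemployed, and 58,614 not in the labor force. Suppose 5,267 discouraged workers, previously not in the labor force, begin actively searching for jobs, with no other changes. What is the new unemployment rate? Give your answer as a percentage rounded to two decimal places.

Initially, labor force = 85,518 + 4,575 = 90,093, so u = 4,575/90,093 = 5.08%.
After the change, unemployed and labor force both rise by 5,267 → E = 85,518, U = 9,842, labor force = 95,360.
New unemployment rate = 9,842 / 95,360 = 10.32%.

New unemployment rate ≈ 10.32%.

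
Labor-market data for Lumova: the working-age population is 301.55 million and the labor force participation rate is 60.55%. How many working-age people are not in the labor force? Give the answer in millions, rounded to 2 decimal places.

About 118.96 million are not in the labor force.

Share not in the labor force = 1 − 0.6055 = 0.3945.
Not in labor force = 0.3945 × 301.55 ≈ 118.96 million.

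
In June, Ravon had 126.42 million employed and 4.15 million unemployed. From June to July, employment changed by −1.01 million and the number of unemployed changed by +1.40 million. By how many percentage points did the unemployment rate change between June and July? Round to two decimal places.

The unemployment rate changed by +1.06 percentage points.

June: labor force = 126.42 + 4.15 = 130.57; u = 4.15/130.57 = 3.18%.
July: labor force = 125.41 + 5.55 = 130.96; u = 5.55/130.96 = 4.24%.
Change = 4.24% − 3.18% = +1.06 pp.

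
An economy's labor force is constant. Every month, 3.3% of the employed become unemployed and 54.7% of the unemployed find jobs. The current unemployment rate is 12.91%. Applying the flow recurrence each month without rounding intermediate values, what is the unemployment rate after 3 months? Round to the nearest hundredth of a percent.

Unemployment rate after three months ≈ 6.22%.

With a fixed labor force, u_{t+1} = u_t + s·(1−u_t) − f·u_t = u_t·(1−s−f) + s.
Here 1−s−f = 0.420 and s = 0.033.
u_1 = 0.129100 × 0.420 + 0.033 = 0.087222.
u_2 = 0.087222 × 0.420 + 0.033 = 0.069633.
u_3 = 0.069633 × 0.420 + 0.033 = 0.062246.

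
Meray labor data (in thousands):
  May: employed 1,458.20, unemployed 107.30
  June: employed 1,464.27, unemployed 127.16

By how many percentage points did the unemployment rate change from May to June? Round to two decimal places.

The unemployment rate changed by +1.14 percentage points.

May: labor force = 1,458.20 + 107.30 = 1,565.50; u = 107.30/1,565.50 = 6.85%.
June: labor force = 1,464.27 + 127.16 = 1,591.43; u = 127.16/1,591.43 = 7.99%.
Change = 7.99% − 6.85% = +1.14 pp.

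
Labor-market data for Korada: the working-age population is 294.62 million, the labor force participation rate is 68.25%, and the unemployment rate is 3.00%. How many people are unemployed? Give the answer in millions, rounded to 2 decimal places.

Labor force = 0.6825 × 294.62 = 201.08 million.
Unemployed = 0.0300 × 201.08 ≈ 6.03 million.

About 6.03 million are unemployed.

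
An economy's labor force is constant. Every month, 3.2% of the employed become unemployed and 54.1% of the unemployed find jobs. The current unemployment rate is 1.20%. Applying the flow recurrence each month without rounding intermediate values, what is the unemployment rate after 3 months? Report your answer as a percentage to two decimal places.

Unemployment rate after three months ≈ 5.24%.

With a fixed labor force, u_{t+1} = u_t + s·(1−u_t) − f·u_t = u_t·(1−s−f) + s.
Here 1−s−f = 0.427 and s = 0.032.
u_1 = 0.012000 × 0.427 + 0.032 = 0.037124.
u_2 = 0.037124 × 0.427 + 0.032 = 0.047852.
u_3 = 0.047852 × 0.427 + 0.032 = 0.052433.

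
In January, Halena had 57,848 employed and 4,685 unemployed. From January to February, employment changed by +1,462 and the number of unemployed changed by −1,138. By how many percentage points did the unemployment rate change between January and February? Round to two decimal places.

January: labor force = 57,848 + 4,685 = 62,533; u = 4,685/62,533 = 7.49%.
February: labor force = 59,310 + 3,547 = 62,857; u = 3,547/62,857 = 5.64%.
Change = 5.64% − 7.49% = −1.85 pp.

The unemployment rate changed by −1.85 percentage points.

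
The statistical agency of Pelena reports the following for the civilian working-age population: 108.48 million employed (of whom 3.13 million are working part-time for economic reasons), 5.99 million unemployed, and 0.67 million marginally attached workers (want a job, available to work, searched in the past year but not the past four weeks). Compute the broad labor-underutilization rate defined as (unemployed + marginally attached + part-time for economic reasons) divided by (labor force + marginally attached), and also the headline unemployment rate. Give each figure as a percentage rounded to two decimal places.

Labor force = 108.48 + 5.99 = 114.47 million.
Numerator = 5.99 + 0.67 + 3.13 = 9.79 million.
Denominator = 114.47 + 0.67 = 115.14 million.
Broad rate = 9.79 / 115.14 = 8.50%.
Headline unemployment rate = 5.99 / 114.47 = 5.23%.

Broad underutilization rate ≈ 8.50%; headline unemployment rate ≈ 5.23%.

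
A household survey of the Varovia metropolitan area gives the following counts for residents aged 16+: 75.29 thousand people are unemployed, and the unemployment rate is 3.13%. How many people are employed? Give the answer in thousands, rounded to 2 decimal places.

Labor force = U / u = 75.29 / 0.0313 ≈ 2,405.43 thousand.
Employed = labor force − unemployed = 2,405.43 − 75.29 = 2,330.14 thousand.

About 2,330.14 thousand are employed.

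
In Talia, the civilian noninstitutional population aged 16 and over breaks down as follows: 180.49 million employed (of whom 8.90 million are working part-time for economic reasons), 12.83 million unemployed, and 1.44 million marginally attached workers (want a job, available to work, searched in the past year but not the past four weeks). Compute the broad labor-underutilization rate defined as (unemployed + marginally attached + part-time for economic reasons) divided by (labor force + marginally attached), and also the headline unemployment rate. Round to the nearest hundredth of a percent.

Labor force = 180.49 + 12.83 = 193.32 million.
Numerator = 12.83 + 1.44 + 8.90 = 23.17 million.
Denominator = 193.32 + 1.44 = 194.76 million.
Broad rate = 23.17 / 194.76 = 11.90%.
Headline unemployment rate = 12.83 / 193.32 = 6.64%.

Broad underutilization rate ≈ 11.90%; headline unemployment rate ≈ 6.64%.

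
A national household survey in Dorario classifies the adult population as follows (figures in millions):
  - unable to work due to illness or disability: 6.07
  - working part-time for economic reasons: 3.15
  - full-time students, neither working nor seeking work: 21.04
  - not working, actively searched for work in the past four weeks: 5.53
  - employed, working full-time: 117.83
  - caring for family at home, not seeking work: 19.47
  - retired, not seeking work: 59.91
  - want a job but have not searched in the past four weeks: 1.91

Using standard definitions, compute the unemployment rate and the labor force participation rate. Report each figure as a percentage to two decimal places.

Unemployment rate ≈ 4.37%; labor force participation rate ≈ 53.85%.

Employed = 3.15 + 117.83 = 120.98 million (anyone who worked, including part-time for economic reasons, counts as employed).
Unemployed = 5.53 million.
Labor force = 120.98 + 5.53 = 126.51 million.
Not in labor force = 6.07 + 21.04 + 19.47 + 59.91 + 1.91 = 108.40 million (those not working and not actively searching are outside the labor force — including those who want a job but have given up searching).
Civilian working-age population = 126.51 + 108.40 = 234.91 million.
Unemployment rate = 5.53 / 126.51 = 4.37%.
Labor force participation rate = 126.51 / 234.91 = 53.85%.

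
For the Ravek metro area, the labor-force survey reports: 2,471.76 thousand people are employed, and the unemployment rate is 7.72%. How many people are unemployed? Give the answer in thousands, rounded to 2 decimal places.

About 206.78 thousand are unemployed.

Let U be the number unemployed. The labor force is E + U, and U/(E+U) = 0.0772.
So U = 0.0772 × 2,471.76 / (1 − 0.0772) = 190.8199 / 0.9228 ≈ 206.78 thousand.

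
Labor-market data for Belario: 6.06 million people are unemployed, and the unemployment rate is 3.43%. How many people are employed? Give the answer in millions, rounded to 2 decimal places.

About 170.62 million are employed.

Labor force = U / u = 6.06 / 0.0343 ≈ 176.68 million.
Employed = labor force − unemployed = 176.68 − 6.06 = 170.62 million.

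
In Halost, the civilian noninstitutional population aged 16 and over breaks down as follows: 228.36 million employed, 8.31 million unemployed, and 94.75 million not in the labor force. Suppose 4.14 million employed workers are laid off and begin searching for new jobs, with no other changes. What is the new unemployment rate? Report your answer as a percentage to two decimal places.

New unemployment rate ≈ 5.26%.

Initially, labor force = 228.36 + 8.31 = 236.67 million, so u = 8.31/236.67 = 3.51%.
After the change, employed falls and unemployed rises by 4.14; labor force unchanged → E = 224.22, U = 12.45, labor force = 236.67 million.
New unemployment rate = 12.45 / 236.67 = 5.26%.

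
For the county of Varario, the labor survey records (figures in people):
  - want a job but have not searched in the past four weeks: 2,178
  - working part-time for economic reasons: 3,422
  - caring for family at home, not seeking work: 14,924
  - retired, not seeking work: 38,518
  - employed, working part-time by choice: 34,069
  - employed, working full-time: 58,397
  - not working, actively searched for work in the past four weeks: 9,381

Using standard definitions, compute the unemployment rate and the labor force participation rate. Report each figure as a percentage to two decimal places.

Unemployment rate ≈ 8.91%; labor force participation rate ≈ 65.43%.

Employed = 3,422 + 34,069 + 58,397 = 95,888 (anyone who worked, including part-time for economic reasons, counts as employed).
Unemployed = 9,381.
Labor force = 95,888 + 9,381 = 105,269.
Not in labor force = 2,178 + 14,924 + 38,518 = 55,620 (those not working and not actively searching are outside the labor force — including those who want a job but have given up searching).
Civilian working-age population = 105,269 + 55,620 = 160,889.
Unemployment rate = 9,381 / 105,269 = 8.91%.
Labor force participation rate = 105,269 / 160,889 = 65.43%.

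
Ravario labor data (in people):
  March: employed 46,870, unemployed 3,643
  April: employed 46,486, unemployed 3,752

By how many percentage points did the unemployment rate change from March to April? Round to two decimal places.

The unemployment rate changed by +0.26 percentage points.

March: labor force = 46,870 + 3,643 = 50,513; u = 3,643/50,513 = 7.21%.
April: labor force = 46,486 + 3,752 = 50,238; u = 3,752/50,238 = 7.47%.
Change = 7.47% − 7.21% = +0.26 pp.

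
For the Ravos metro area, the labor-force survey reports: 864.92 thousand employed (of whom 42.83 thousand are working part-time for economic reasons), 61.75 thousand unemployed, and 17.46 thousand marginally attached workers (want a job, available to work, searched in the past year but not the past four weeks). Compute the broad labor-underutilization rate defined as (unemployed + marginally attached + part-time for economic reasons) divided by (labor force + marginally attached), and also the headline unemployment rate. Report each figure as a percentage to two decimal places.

Labor force = 864.92 + 61.75 = 926.67 thousand.
Numerator = 61.75 + 17.46 + 42.83 = 122.04 thousand.
Denominator = 926.67 + 17.46 = 944.13 thousand.
Broad rate = 122.04 / 944.13 = 12.93%.
Headline unemployment rate = 61.75 / 926.67 = 6.66%.

Broad underutilization rate ≈ 12.93%; headline unemployment rate ≈ 6.66%.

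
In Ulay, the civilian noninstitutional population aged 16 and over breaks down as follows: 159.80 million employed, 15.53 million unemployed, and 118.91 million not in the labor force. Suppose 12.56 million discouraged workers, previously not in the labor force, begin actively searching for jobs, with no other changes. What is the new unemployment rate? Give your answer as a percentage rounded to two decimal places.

New unemployment rate ≈ 14.95%.

Initially, labor force = 159.80 + 15.53 = 175.33 million, so u = 15.53/175.33 = 8.86%.
After the change, unemployed and labor force both rise by 12.56 → E = 159.80, U = 28.09, labor force = 187.89 million.
New unemployment rate = 28.09 / 187.89 = 14.95%.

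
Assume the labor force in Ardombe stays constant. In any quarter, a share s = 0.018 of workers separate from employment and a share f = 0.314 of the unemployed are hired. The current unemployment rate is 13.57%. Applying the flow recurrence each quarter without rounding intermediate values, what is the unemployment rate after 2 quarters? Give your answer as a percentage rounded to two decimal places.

With a fixed labor force, u_{t+1} = u_t + s·(1−u_t) − f·u_t = u_t·(1−s−f) + s.
Here 1−s−f = 0.668 and s = 0.018.
u_1 = 0.135700 × 0.668 + 0.018 = 0.108648.
u_2 = 0.108648 × 0.668 + 0.018 = 0.090577.

Unemployment rate after two quarters ≈ 9.06%.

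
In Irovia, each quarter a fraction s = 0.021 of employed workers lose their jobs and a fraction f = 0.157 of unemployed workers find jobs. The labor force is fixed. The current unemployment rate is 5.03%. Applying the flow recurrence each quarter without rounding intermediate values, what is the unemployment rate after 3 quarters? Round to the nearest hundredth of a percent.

Unemployment rate after three quarters ≈ 8.04%.

With a fixed labor force, u_{t+1} = u_t + s·(1−u_t) − f·u_t = u_t·(1−s−f) + s.
Here 1−s−f = 0.822 and s = 0.021.
u_1 = 0.050300 × 0.822 + 0.021 = 0.062347.
u_2 = 0.062347 × 0.822 + 0.021 = 0.072249.
u_3 = 0.072249 × 0.822 + 0.021 = 0.080389.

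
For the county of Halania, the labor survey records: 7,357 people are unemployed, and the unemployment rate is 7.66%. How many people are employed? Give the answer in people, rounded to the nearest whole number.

About 88,687 are employed.

Labor force = U / u = 7,357 / 0.0766 ≈ 96,044.
Employed = labor force − unemployed = 96,044 − 7,357 = 88,687.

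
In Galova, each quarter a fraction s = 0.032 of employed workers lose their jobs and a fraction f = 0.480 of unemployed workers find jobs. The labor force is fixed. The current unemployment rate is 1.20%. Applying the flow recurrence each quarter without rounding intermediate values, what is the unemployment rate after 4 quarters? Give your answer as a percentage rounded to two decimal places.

With a fixed labor force, u_{t+1} = u_t + s·(1−u_t) − f·u_t = u_t·(1−s−f) + s.
Here 1−s−f = 0.488 and s = 0.032.
u_1 = 0.012000 × 0.488 + 0.032 = 0.037856.
u_2 = 0.037856 × 0.488 + 0.032 = 0.050474.
u_3 = 0.050474 × 0.488 + 0.032 = 0.056631.
u_4 = 0.056631 × 0.488 + 0.032 = 0.059636.

Unemployment rate after four quarters ≈ 5.96%.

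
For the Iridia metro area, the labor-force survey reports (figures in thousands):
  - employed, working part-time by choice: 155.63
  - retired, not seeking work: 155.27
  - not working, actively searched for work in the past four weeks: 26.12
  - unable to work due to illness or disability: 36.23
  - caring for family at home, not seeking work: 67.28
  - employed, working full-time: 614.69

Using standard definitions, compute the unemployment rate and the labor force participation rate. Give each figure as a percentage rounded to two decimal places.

Employed = 155.63 + 614.69 = 770.32 thousand.
Unemployed = 26.12 thousand.
Labor force = 770.32 + 26.12 = 796.44 thousand.
Not in labor force = 155.27 + 36.23 + 67.28 = 258.78 thousand (those not working and not actively searching are outside the labor force).
Civilian working-age population = 796.44 + 258.78 = 1,055.22 thousand.
Unemployment rate = 26.12 / 796.44 = 3.28%.
Labor force participation rate = 796.44 / 1,055.22 = 75.48%.

Unemployment rate ≈ 3.28%; labor force participation rate ≈ 75.48%.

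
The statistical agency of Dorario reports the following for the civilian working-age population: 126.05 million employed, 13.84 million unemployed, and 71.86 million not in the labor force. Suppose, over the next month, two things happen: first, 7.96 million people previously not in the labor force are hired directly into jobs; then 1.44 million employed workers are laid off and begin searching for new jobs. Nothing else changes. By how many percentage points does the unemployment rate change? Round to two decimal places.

Initially, labor force = 126.05 + 13.84 = 139.89 million, so u = 13.84/139.89 = 9.89%.
After the first change, employed and labor force both rise by 7.96; unemployed unchanged → E = 134.01, U = 13.84, labor force = 147.85 million.
After the second change, employed falls and unemployed rises by 1.44; labor force unchanged → E = 132.57, U = 15.28, labor force = 147.85 million.
New unemployment rate = 15.28 / 147.85 = 10.33%.
Change = 10.33% − 9.89% = +0.44 percentage points.

The unemployment rate changes by +0.44 percentage points.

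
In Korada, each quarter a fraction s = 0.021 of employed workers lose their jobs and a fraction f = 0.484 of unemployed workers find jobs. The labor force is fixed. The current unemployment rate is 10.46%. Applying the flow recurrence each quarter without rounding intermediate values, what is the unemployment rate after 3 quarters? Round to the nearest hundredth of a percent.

Unemployment rate after three quarters ≈ 4.92%.

With a fixed labor force, u_{t+1} = u_t + s·(1−u_t) − f·u_t = u_t·(1−s−f) + s.
Here 1−s−f = 0.495 and s = 0.021.
u_1 = 0.104600 × 0.495 + 0.021 = 0.072777.
u_2 = 0.072777 × 0.495 + 0.021 = 0.057025.
u_3 = 0.057025 × 0.495 + 0.021 = 0.049227.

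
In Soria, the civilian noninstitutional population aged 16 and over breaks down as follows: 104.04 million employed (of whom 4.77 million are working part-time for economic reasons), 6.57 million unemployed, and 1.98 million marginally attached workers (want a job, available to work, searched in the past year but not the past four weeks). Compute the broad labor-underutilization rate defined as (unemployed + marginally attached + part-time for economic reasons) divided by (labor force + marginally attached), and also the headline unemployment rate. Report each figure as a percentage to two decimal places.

Broad underutilization rate ≈ 11.83%; headline unemployment rate ≈ 5.94%.

Labor force = 104.04 + 6.57 = 110.61 million.
Numerator = 6.57 + 1.98 + 4.77 = 13.32 million.
Denominator = 110.61 + 1.98 = 112.59 million.
Broad rate = 13.32 / 112.59 = 11.83%.
Headline unemployment rate = 6.57 / 110.61 = 5.94%.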